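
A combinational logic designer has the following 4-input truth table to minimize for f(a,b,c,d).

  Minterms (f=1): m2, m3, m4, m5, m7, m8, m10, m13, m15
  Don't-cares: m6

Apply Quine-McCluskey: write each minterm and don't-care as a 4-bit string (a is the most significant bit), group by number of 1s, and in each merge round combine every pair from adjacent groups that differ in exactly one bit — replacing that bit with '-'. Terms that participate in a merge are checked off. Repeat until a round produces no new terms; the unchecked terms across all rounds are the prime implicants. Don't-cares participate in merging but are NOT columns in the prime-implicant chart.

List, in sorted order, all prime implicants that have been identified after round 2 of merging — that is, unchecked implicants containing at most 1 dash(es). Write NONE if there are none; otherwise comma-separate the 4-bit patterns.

-010, 10-0

Round 0: 0010✓ 0011✓ 0100✓ 0101✓ 0110✓ 0111✓ 1000✓ 1010✓ 1101✓ 1111✓
Round 1: -010 -101✓ -111✓ 0-10✓ 0-11✓ 001-✓ 01-0✓ 01-1✓ 010-✓ 011-✓ 10-0 11-1✓
Round 2: -1-1 0-1- 01--
PIs = {-010, -1-1, 0-1-, 01--, 10-0}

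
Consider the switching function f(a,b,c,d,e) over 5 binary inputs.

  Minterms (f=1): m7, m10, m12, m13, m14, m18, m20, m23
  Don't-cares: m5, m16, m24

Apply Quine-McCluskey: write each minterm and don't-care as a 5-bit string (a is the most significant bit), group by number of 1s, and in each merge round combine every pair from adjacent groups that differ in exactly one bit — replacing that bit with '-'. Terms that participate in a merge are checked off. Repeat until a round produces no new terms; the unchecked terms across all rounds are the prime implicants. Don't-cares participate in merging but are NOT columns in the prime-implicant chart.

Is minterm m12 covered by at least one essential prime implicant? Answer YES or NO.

[col 0] 00101*, 00111*, 01010*, 01100*, 01101*, 01110*, 10000*, 10010*, 10100*, 10111*, 11000*
[col 1] -0111, 0-101, 001-1, 01-10, 011-0, 0110-, 1-000, 10-00, 100-0
Prime implicants: -0111, 0-101, 001-1, 01-10, 011-0, 0110-, 1-000, 10-00, 100-0
PI chart (minterm → PIs covering it):
  7 | -0111,001-1
  10 | 01-10  (sole → essential)
  12 | 011-0,0110-
  13 | 0-101,0110-
  14 | 01-10,011-0
  18 | 100-0  (sole → essential)
  20 | 10-00  (sole → essential)
  23 | -0111  (sole → essential)
Essential prime implicants: -0111, 01-10, 10-00, 100-0

NO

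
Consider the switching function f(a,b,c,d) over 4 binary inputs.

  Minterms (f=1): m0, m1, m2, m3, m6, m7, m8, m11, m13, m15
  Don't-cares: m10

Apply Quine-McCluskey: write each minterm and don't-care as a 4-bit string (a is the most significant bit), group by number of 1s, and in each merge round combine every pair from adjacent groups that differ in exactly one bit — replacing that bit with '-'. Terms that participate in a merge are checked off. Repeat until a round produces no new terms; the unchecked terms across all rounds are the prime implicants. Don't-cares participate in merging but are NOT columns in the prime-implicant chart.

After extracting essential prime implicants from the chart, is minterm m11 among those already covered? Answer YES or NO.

[col 0] 0000*, 0001*, 0010*, 0011*, 0110*, 0111*, 1000*, 1010*, 1011*, 1101*, 1111*
[col 1] -000*, -010*, -011*, -111*, 0-10*, 0-11*, 00-0*, 00-1*, 000-*, 001-*, 011-*, 1-11*, 10-0*, 101-*, 11-1
[col 2] --11, -0-0, -01-, 0-1-, 00--
Prime implicants: --11, -0-0, -01-, 0-1-, 00--, 11-1
PI chart (minterm → PIs covering it):
  0 | -0-0,00--
  1 | 00--  (sole → essential)
  2 | -0-0,-01-,0-1-,00--
  3 | --11,-01-,0-1-,00--
  6 | 0-1-  (sole → essential)
  7 | --11,0-1-
  8 | -0-0  (sole → essential)
  11 | --11,-01-
  13 | 11-1  (sole → essential)
  15 | --11,11-1
Essential prime implicants: -0-0, 0-1-, 00--, 11-1

NO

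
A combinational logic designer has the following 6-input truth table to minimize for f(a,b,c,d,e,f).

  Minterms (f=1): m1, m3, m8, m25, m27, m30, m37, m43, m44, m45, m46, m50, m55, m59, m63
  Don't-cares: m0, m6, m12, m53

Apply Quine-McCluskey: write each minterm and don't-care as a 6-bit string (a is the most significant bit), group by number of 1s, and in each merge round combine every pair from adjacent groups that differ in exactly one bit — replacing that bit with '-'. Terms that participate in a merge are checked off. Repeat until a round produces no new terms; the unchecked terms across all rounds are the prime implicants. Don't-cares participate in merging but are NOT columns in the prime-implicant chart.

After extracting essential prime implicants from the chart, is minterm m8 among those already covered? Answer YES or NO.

NO

Round 0: 000000✓ 000001✓ 000011✓ 000110 001000✓ 001100✓ 011001✓ 011011✓ 011110 100101✓ 101011✓ 101100✓ 101101✓ 101110✓ 110010 110101✓ 110111✓ 111011✓ 111111✓
Round 1: -01100 -11011 00-000 0000-1 00000- 001-00 0110-1 1-0101 1-1011 10-101 1011-0 10110- 11-111 1101-1 111-11
PIs = {-01100, -11011, 00-000, 0000-1, 00000-, 000110, 001-00, 0110-1, 011110, 1-0101, 1-1011, 10-101, 1011-0, 10110-, 11-111, 110010, 1101-1, 111-11}
Coverage chart:
  m1: 0000-1,00000-
  m3: 0000-1 ←essential
  m8: 00-000,001-00
  m25: 0110-1 ←essential
  m27: -11011,0110-1
  m30: 011110 ←essential
  m37: 1-0101,10-101
  m43: 1-1011 ←essential
  m44: -01100,1011-0,10110-
  m45: 10-101,10110-
  m46: 1011-0 ←essential
  m50: 110010 ←essential
  m55: 11-111,1101-1
  m59: -11011,1-1011,111-11
  m63: 11-111,111-11
Essential: 0000-1, 0110-1, 011110, 1-1011, 1011-0, 110010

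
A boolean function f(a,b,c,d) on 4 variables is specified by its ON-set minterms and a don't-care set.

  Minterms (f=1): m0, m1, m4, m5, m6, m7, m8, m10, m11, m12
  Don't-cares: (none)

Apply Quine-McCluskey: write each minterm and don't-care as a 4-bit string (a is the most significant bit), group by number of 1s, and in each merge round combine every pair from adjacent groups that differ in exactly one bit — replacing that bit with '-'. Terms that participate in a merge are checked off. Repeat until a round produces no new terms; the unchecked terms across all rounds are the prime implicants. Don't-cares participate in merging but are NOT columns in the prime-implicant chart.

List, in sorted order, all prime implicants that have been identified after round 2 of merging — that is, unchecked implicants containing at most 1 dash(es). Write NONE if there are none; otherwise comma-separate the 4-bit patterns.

10-0, 101-

size-2^0 implicants → 0000(✓)  0001(✓)  0100(✓)  0101(✓)  0110(✓)  0111(✓)  1000(✓)  1010(✓)  1011(✓)  1100(✓)
size-2^1 implicants → -000(✓)  -100(✓)  0-00(✓)  0-01(✓)  000-(✓)  01-0(✓)  01-1(✓)  010-(✓)  011-(✓)  1-00(✓)  10-0  101-
size-2^2 implicants → --00  0-0-  01--
Unchecked terms (primes): --00, 0-0-, 01--, 10-0, 101-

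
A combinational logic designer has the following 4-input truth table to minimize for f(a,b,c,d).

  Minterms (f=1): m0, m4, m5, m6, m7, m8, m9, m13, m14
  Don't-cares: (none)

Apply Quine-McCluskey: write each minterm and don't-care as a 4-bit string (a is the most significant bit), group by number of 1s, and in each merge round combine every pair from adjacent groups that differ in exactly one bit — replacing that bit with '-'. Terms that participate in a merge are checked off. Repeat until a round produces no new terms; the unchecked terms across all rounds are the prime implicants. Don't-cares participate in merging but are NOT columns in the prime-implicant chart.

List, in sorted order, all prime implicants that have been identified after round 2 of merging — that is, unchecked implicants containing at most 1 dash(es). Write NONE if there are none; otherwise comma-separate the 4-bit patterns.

-000, -101, -110, 0-00, 1-01, 100-

size-2^0 implicants → 0000(✓)  0100(✓)  0101(✓)  0110(✓)  0111(✓)  1000(✓)  1001(✓)  1101(✓)  1110(✓)
size-2^1 implicants → -000  -101  -110  0-00  01-0(✓)  01-1(✓)  010-(✓)  011-(✓)  1-01  100-
size-2^2 implicants → 01--
Unchecked terms (primes): -000, -101, -110, 0-00, 01--, 1-01, 100-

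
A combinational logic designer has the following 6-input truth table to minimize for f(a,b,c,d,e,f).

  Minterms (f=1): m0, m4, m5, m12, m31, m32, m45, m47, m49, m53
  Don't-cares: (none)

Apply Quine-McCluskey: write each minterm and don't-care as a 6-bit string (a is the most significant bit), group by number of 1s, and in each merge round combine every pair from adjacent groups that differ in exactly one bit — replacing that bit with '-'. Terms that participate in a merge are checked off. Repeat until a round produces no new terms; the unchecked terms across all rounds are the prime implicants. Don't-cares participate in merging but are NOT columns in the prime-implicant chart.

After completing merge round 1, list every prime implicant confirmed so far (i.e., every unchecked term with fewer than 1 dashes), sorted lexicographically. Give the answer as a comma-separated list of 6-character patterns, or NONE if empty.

size-2^0 implicants → 000000(✓)  000100(✓)  000101(✓)  001100(✓)  011111  100000(✓)  101101(✓)  101111(✓)  110001(✓)  110101(✓)
size-2^1 implicants → -00000  00-100  000-00  00010-  1011-1  110-01
Unchecked terms (primes): -00000, 00-100, 000-00, 00010-, 011111, 1011-1, 110-01

011111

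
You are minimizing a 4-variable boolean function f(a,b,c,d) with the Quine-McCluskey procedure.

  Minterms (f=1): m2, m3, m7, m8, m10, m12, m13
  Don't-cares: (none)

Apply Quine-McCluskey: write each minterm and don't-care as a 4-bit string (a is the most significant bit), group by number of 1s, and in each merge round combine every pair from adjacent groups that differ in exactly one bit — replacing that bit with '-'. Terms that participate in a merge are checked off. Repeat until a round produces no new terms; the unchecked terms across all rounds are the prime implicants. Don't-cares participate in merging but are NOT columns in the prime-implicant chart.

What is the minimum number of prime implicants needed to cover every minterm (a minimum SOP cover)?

size-2^0 implicants → 0010(✓)  0011(✓)  0111(✓)  1000(✓)  1010(✓)  1100(✓)  1101(✓)
size-2^1 implicants → -010  0-11  001-  1-00  10-0  110-
Unchecked terms (primes): -010, 0-11, 001-, 1-00, 10-0, 110-
Minterm coverage:
  m2 ⊆ -010,001-
  m3 ⊆ 0-11,001-
  m7 ⊆ 0-11 [E]
  m8 ⊆ 1-00,10-0
  m10 ⊆ -010,10-0
  m12 ⊆ 1-00,110-
  m13 ⊆ 110- [E]
E = {0-11, 110-}
Petrick residual → -010, 1-00
Cover = b'cd' + a'cd + ac'd' + abc'  |cover|=4

4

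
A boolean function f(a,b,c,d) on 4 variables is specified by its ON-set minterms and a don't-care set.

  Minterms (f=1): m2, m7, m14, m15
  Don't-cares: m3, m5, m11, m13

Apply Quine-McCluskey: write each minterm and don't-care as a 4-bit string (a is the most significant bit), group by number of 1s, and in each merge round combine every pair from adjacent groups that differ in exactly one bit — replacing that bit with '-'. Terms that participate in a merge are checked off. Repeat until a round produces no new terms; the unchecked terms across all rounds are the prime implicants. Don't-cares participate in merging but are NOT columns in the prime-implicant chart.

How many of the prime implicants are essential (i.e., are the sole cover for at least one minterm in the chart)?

size-2^0 implicants → 0010(✓)  0011(✓)  0101(✓)  0111(✓)  1011(✓)  1101(✓)  1110(✓)  1111(✓)
size-2^1 implicants → -011(✓)  -101(✓)  -111(✓)  0-11(✓)  001-  01-1(✓)  1-11(✓)  11-1(✓)  111-
size-2^2 implicants → --11  -1-1
Unchecked terms (primes): --11, -1-1, 001-, 111-
Minterm coverage:
  m2 ⊆ 001- [E]
  m7 ⊆ --11,-1-1
  m14 ⊆ 111- [E]
  m15 ⊆ --11,-1-1,111-
E = {001-, 111-}

2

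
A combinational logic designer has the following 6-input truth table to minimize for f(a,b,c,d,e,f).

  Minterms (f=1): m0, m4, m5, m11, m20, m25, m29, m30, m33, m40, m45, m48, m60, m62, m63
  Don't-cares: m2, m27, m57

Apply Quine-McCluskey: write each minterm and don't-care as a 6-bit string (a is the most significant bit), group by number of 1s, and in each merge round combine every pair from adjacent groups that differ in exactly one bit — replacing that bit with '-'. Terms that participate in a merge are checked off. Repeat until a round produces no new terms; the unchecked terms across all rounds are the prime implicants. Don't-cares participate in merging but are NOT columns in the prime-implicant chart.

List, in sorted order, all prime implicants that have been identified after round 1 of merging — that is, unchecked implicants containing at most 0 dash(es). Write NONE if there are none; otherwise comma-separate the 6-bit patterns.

100001, 101000, 101101, 110000

[col 0] 000000*, 000010*, 000100*, 000101*, 001011*, 010100*, 011001*, 011011*, 011101*, 011110*, 100001, 101000, 101101, 110000, 111001*, 111100*, 111110*, 111111*
[col 1] -11001, -11110, 0-0100, 0-1011, 000-00, 0000-0, 00010-, 011-01, 0110-1, 1111-0, 11111-
Prime implicants: -11001, -11110, 0-0100, 0-1011, 000-00, 0000-0, 00010-, 011-01, 0110-1, 100001, 101000, 101101, 110000, 1111-0, 11111-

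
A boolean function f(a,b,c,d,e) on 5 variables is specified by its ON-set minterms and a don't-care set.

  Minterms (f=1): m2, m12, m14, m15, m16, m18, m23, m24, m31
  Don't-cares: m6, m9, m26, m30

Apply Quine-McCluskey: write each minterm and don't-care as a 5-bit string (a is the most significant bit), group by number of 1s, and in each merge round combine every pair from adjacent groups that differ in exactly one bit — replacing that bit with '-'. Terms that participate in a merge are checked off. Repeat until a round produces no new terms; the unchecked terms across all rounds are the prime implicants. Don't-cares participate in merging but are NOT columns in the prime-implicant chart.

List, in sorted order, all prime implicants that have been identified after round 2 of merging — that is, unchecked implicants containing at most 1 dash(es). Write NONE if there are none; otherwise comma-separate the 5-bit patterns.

[col 0] 00010*, 00110*, 01001, 01100*, 01110*, 01111*, 10000*, 10010*, 10111*, 11000*, 11010*, 11110*, 11111*
[col 1] -0010, -1110*, -1111*, 0-110, 00-10, 011-0, 0111-*, 1-000*, 1-010*, 1-111, 100-0*, 11-10, 110-0*, 1111-*
[col 2] -111-, 1-0-0
Prime implicants: -0010, -111-, 0-110, 00-10, 01001, 011-0, 1-0-0, 1-111, 11-10

-0010, 0-110, 00-10, 01001, 011-0, 1-111, 11-10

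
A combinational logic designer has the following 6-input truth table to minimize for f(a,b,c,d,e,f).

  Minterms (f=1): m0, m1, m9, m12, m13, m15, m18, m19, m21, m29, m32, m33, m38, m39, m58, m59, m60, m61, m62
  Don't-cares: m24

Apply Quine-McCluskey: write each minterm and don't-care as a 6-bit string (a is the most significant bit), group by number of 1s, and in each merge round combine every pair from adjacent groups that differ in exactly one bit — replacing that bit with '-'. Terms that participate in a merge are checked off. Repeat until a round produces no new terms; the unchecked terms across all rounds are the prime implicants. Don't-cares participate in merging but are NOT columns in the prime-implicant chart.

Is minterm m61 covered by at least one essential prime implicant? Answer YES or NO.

NO

size-2^0 implicants → 000000(✓)  000001(✓)  001001(✓)  001100(✓)  001101(✓)  001111(✓)  010010(✓)  010011(✓)  010101(✓)  011000  011101(✓)  100000(✓)  100001(✓)  100110(✓)  100111(✓)  111010(✓)  111011(✓)  111100(✓)  111101(✓)  111110(✓)
size-2^1 implicants → -00000(✓)  -00001(✓)  -11101  0-1101  00-001  00000-(✓)  001-01  0011-1  00110-  01-101  01001-  10000-(✓)  10011-  111-10  11101-  1111-0  11110-
size-2^2 implicants → -0000-
Unchecked terms (primes): -0000-, -11101, 0-1101, 00-001, 001-01, 0011-1, 00110-, 01-101, 01001-, 011000, 10011-, 111-10, 11101-, 1111-0, 11110-
Minterm coverage:
  m0 ⊆ -0000- [E]
  m1 ⊆ -0000-,00-001
  m9 ⊆ 00-001,001-01
  m12 ⊆ 00110- [E]
  m13 ⊆ 0-1101,001-01,0011-1,00110-
  m15 ⊆ 0011-1 [E]
  m18 ⊆ 01001- [E]
  m19 ⊆ 01001- [E]
  m21 ⊆ 01-101 [E]
  m29 ⊆ -11101,0-1101,01-101
  m32 ⊆ -0000- [E]
  m33 ⊆ -0000- [E]
  m38 ⊆ 10011- [E]
  m39 ⊆ 10011- [E]
  m58 ⊆ 111-10,11101-
  m59 ⊆ 11101- [E]
  m60 ⊆ 1111-0,11110-
  m61 ⊆ -11101,11110-
  m62 ⊆ 111-10,1111-0
E = {-0000-, 0011-1, 00110-, 01-101, 01001-, 10011-, 11101-}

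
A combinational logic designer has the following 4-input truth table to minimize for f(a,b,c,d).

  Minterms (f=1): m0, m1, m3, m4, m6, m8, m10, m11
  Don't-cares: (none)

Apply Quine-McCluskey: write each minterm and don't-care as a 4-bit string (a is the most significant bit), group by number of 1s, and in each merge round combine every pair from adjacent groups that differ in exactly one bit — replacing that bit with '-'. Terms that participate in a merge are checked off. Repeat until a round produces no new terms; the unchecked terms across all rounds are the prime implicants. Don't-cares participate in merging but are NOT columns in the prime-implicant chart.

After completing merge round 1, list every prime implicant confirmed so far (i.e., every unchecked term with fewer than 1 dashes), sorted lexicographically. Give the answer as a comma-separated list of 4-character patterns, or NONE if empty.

Round 0: 0000✓ 0001✓ 0011✓ 0100✓ 0110✓ 1000✓ 1010✓ 1011✓
Round 1: -000 -011 0-00 00-1 000- 01-0 10-0 101-
PIs = {-000, -011, 0-00, 00-1, 000-, 01-0, 10-0, 101-}

NONE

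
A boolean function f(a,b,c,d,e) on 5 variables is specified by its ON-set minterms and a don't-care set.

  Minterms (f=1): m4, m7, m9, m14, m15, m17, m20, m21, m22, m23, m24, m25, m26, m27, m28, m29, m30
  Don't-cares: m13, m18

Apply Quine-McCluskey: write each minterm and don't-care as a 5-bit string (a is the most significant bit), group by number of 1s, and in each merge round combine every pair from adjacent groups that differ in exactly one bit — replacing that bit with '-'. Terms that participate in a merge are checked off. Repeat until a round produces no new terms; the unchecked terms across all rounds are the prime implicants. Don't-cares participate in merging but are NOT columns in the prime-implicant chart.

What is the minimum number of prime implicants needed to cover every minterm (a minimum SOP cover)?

7

Round 0: 00100✓ 00111✓ 01001✓ 01101✓ 01110✓ 01111✓ 10001✓ 10010✓ 10100✓ 10101✓ 10110✓ 10111✓ 11000✓ 11001✓ 11010✓ 11011✓ 11100✓ 11101✓ 11110✓
Round 1: -0100 -0111 -1001✓ -1101✓ -1110 0-111 01-01✓ 011-1 0111- 1-001✓ 1-010✓ 1-100✓ 1-101✓ 1-110✓ 10-01✓ 10-10✓ 101-0✓ 101-1✓ 1010-✓ 1011-✓ 11-00✓ 11-01✓ 11-10✓ 110-0✓ 110-1✓ 1100-✓ 1101-✓ 111-0✓ 1110-✓
Round 2: -1-01 1--01 1--10 1-1-0 1-10- 101-- 11--0 11-0- 110--
PIs = {-0100, -0111, -1-01, -1110, 0-111, 011-1, 0111-, 1--01, 1--10, 1-1-0, 1-10-, 101--, 11--0, 11-0-, 110--}
Coverage chart:
  m4: -0100 ←essential
  m7: -0111,0-111
  m9: -1-01 ←essential
  m14: -1110,0111-
  m15: 0-111,011-1,0111-
  m17: 1--01 ←essential
  m20: -0100,1-1-0,1-10-,101--
  m21: 1--01,1-10-,101--
  m22: 1--10,1-1-0,101--
  m23: -0111,101--
  m24: 11--0,11-0-,110--
  m25: -1-01,1--01,11-0-,110--
  m26: 1--10,11--0,110--
  m27: 110-- ←essential
  m28: 1-1-0,1-10-,11--0,11-0-
  m29: -1-01,1--01,1-10-,11-0-
  m30: -1110,1--10,1-1-0,11--0
Essential: -0100, -1-01, 1--01, 110--
Petrick residual → -0111, 0111-, 1-1-0
Min cover (7 terms): b'cd'e' + b'cde + bd'e + a'bcd + ad'e + ace' + abc'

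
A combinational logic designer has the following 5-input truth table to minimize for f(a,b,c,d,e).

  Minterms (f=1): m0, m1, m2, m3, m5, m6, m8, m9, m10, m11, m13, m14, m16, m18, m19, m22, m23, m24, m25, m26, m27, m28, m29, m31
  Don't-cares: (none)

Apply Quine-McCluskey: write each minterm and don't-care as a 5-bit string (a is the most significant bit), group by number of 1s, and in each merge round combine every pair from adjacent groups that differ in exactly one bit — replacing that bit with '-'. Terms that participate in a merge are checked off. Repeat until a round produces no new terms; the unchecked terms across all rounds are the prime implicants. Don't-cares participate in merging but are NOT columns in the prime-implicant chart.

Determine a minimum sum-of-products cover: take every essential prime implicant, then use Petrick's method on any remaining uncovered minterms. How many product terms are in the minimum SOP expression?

7

Round 0: 00000✓ 00001✓ 00010✓ 00011✓ 00101✓ 00110✓ 01000✓ 01001✓ 01010✓ 01011✓ 01101✓ 01110✓ 10000✓ 10010✓ 10011✓ 10110✓ 10111✓ 11000✓ 11001✓ 11010✓ 11011✓ 11100✓ 11101✓ 11111✓
Round 1: -0000✓ -0010✓ -0011✓ -0110✓ -1000✓ -1001✓ -1010✓ -1011✓ -1101✓ 0-000✓ 0-001✓ 0-010✓ 0-011✓ 0-101✓ 0-110✓ 00-01✓ 00-10✓ 000-0✓ 000-1✓ 0000-✓ 0001-✓ 01-01✓ 01-10✓ 010-0✓ 010-1✓ 0100-✓ 0101-✓ 1-000✓ 1-010✓ 1-011✓ 1-111✓ 10-10✓ 10-11✓ 100-0✓ 1001-✓ 1011-✓ 11-00✓ 11-01✓ 11-11✓ 110-0✓ 110-1✓ 1100-✓ 1101-✓ 111-1✓ 1110-✓
Round 2: --000✓ --010✓ --011✓ -0-10 -00-0✓ -001-✓ -1-01 -10-0✓ -10-1✓ -100-✓ -101-✓ 0--01 0--10 0-0-0✓ 0-0-1✓ 0-00-✓ 0-01-✓ 000--✓ 010--✓ 1--11 1-0-0✓ 1-01-✓ 10-1- 11--1 11-0- 110--✓
Round 3: --0-0 --01- -10-- 0-0--
PIs = {--0-0, --01-, -0-10, -1-01, -10--, 0--01, 0--10, 0-0--, 1--11, 10-1-, 11--1, 11-0-}
Coverage chart:
  m0: --0-0,0-0--
  m1: 0--01,0-0--
  m2: --0-0,--01-,-0-10,0--10,0-0--
  m3: --01-,0-0--
  m5: 0--01 ←essential
  m6: -0-10,0--10
  m8: --0-0,-10--,0-0--
  m9: -1-01,-10--,0--01,0-0--
  m10: --0-0,--01-,-10--,0--10,0-0--
  m11: --01-,-10--,0-0--
  m13: -1-01,0--01
  m14: 0--10 ←essential
  m16: --0-0 ←essential
  m18: --0-0,--01-,-0-10,10-1-
  m19: --01-,1--11,10-1-
  m22: -0-10,10-1-
  m23: 1--11,10-1-
  m24: --0-0,-10--,11-0-
  m25: -1-01,-10--,11--1,11-0-
  m26: --0-0,--01-,-10--
  m27: --01-,-10--,1--11,11--1
  m28: 11-0- ←essential
  m29: -1-01,11--1,11-0-
  m31: 1--11,11--1
Essential: --0-0, 0--01, 0--10, 11-0-
Petrick residual → --01-, -0-10, 1--11
Min cover (7 terms): c'e' + c'd + b'de' + a'd'e + a'de' + ade + abd'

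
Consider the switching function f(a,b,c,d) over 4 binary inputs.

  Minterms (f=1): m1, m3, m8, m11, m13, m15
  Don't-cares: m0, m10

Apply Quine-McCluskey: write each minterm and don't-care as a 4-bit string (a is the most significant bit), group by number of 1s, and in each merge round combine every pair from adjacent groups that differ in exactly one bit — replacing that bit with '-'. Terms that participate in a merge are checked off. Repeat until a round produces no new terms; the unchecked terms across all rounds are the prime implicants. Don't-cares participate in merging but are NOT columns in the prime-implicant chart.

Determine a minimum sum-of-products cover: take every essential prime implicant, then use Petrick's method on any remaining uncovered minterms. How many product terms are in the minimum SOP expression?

Round 0: 0000✓ 0001✓ 0011✓ 1000✓ 1010✓ 1011✓ 1101✓ 1111✓
Round 1: -000 -011 00-1 000- 1-11 10-0 101- 11-1
PIs = {-000, -011, 00-1, 000-, 1-11, 10-0, 101-, 11-1}
Coverage chart:
  m1: 00-1,000-
  m3: -011,00-1
  m8: -000,10-0
  m11: -011,1-11,101-
  m13: 11-1 ←essential
  m15: 1-11,11-1
Essential: 11-1
Petrick residual → -000, -011, 00-1
Min cover (4 terms): b'c'd' + b'cd + a'b'd + abd

4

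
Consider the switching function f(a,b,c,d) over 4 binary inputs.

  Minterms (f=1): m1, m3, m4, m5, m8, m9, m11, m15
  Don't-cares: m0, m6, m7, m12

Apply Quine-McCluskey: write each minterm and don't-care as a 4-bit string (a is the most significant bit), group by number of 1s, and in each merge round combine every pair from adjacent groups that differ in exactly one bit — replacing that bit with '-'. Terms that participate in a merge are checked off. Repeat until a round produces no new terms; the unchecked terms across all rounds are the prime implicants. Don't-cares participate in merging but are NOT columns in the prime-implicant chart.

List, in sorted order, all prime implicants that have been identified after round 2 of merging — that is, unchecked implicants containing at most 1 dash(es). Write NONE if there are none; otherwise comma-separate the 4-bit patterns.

[col 0] 0000*, 0001*, 0011*, 0100*, 0101*, 0110*, 0111*, 1000*, 1001*, 1011*, 1100*, 1111*
[col 1] -000*, -001*, -011*, -100*, -111*, 0-00*, 0-01*, 0-11*, 00-1*, 000-*, 01-0*, 01-1*, 010-*, 011-*, 1-00*, 1-11*, 10-1*, 100-*
[col 2] --00, --11, -0-1, -00-, 0--1, 0-0-, 01--
Prime implicants: --00, --11, -0-1, -00-, 0--1, 0-0-, 01--

NONE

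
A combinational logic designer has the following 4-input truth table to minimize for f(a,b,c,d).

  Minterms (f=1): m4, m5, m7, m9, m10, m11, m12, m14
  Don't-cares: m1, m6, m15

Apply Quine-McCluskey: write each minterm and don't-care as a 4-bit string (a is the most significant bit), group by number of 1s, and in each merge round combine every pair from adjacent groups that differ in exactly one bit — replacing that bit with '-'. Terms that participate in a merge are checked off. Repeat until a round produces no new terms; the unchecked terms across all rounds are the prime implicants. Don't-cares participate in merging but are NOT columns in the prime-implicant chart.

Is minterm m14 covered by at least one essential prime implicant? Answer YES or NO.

YES

Round 0: 0001✓ 0100✓ 0101✓ 0110✓ 0111✓ 1001✓ 1010✓ 1011✓ 1100✓ 1110✓ 1111✓
Round 1: -001 -100✓ -110✓ -111✓ 0-01 01-0✓ 01-1✓ 010-✓ 011-✓ 1-10✓ 1-11✓ 10-1 101-✓ 11-0✓ 111-✓
Round 2: -1-0 -11- 01-- 1-1-
PIs = {-001, -1-0, -11-, 0-01, 01--, 1-1-, 10-1}
Coverage chart:
  m4: -1-0,01--
  m5: 0-01,01--
  m7: -11-,01--
  m9: -001,10-1
  m10: 1-1- ←essential
  m11: 1-1-,10-1
  m12: -1-0 ←essential
  m14: -1-0,-11-,1-1-
Essential: -1-0, 1-1-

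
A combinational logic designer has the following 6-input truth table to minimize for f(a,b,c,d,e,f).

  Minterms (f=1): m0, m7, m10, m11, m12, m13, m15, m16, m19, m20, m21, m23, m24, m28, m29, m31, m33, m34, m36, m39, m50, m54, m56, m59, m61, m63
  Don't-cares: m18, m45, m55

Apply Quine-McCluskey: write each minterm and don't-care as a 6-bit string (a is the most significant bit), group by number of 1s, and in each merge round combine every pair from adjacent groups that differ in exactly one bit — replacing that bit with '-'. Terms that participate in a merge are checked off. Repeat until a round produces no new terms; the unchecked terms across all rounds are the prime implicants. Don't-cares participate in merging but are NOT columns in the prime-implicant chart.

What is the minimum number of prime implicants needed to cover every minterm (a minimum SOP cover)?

14

size-2^0 implicants → 000000(✓)  000111(✓)  001010(✓)  001011(✓)  001100(✓)  001101(✓)  001111(✓)  010000(✓)  010010(✓)  010011(✓)  010100(✓)  010101(✓)  010111(✓)  011000(✓)  011100(✓)  011101(✓)  011111(✓)  100001  100010(✓)  100100  100111(✓)  101101(✓)  110010(✓)  110110(✓)  110111(✓)  111000(✓)  111011(✓)  111101(✓)  111111(✓)
size-2^1 implicants → -00111(✓)  -01101(✓)  -10010  -10111(✓)  -11000  -11101(✓)  -11111(✓)  0-0000  0-0111(✓)  0-1100(✓)  0-1101(✓)  0-1111(✓)  00-111(✓)  001-11  00101-  0011-1(✓)  00110-(✓)  01-000(✓)  01-100(✓)  01-101(✓)  01-111(✓)  010-00(✓)  010-11  0100-0  01001-  0101-1(✓)  01010-(✓)  011-00(✓)  0111-1(✓)  01110-(✓)  1-0010  1-0111(✓)  1-1101(✓)  11-111(✓)  110-10  11011-  111-11  1111-1(✓)
size-2^2 implicants → --0111  --1101  -1-111  -111-1  0--111  0-11-1  0-110-  01--00  01-1-1  01-10-
Unchecked terms (primes): --0111, --1101, -1-111, -10010, -11000, -111-1, 0--111, 0-0000, 0-11-1, 0-110-, 001-11, 00101-, 01--00, 01-1-1, 01-10-, 010-11, 0100-0, 01001-, 1-0010, 100001, 100100, 110-10, 11011-, 111-11
Minterm coverage:
  m0 ⊆ 0-0000 [E]
  m7 ⊆ --0111,0--111
  m10 ⊆ 00101- [E]
  m11 ⊆ 001-11,00101-
  m12 ⊆ 0-110- [E]
  m13 ⊆ --1101,0-11-1,0-110-
  m15 ⊆ 0--111,0-11-1,001-11
  m16 ⊆ 0-0000,01--00,0100-0
  m19 ⊆ 010-11,01001-
  m20 ⊆ 01--00,01-10-
  m21 ⊆ 01-1-1,01-10-
  m23 ⊆ --0111,-1-111,0--111,01-1-1,010-11
  m24 ⊆ -11000,01--00
  m28 ⊆ 0-110-,01--00,01-10-
  m29 ⊆ --1101,-111-1,0-11-1,0-110-,01-1-1,01-10-
  m31 ⊆ -1-111,-111-1,0--111,0-11-1,01-1-1
  m33 ⊆ 100001 [E]
  m34 ⊆ 1-0010 [E]
  m36 ⊆ 100100 [E]
  m39 ⊆ --0111 [E]
  m50 ⊆ -10010,1-0010,110-10
  m54 ⊆ 110-10,11011-
  m56 ⊆ -11000 [E]
  m59 ⊆ 111-11 [E]
  m61 ⊆ --1101,-111-1
  m63 ⊆ -1-111,-111-1,111-11
E = {--0111, -11000, 0-0000, 0-110-, 00101-, 1-0010, 100001, 100100, 111-11}
Petrick residual → --1101, 0--111, 01-10-, 010-11, 110-10
Cover = c'def + cde'f + bcd'e'f' + a'def + a'c'd'e'f' + a'cde' + a'b'cd'e + a'bde' + a'bc'ef + ac'd'ef' + ab'c'd'e'f + ab'c'de'f' + abc'ef' + abcef  |cover|=14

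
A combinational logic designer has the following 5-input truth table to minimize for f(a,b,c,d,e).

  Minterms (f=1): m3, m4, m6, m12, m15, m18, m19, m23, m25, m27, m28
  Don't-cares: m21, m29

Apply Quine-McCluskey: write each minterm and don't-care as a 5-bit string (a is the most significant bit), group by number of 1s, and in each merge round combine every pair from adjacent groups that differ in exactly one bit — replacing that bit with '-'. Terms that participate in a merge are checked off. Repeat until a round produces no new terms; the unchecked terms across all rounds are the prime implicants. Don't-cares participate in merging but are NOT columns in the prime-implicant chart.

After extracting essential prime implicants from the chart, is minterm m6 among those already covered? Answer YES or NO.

YES

size-2^0 implicants → 00011(✓)  00100(✓)  00110(✓)  01100(✓)  01111  10010(✓)  10011(✓)  10101(✓)  10111(✓)  11001(✓)  11011(✓)  11100(✓)  11101(✓)
size-2^1 implicants → -0011  -1100  0-100  001-0  1-011  1-101  10-11  1001-  101-1  11-01  110-1  1110-
Unchecked terms (primes): -0011, -1100, 0-100, 001-0, 01111, 1-011, 1-101, 10-11, 1001-, 101-1, 11-01, 110-1, 1110-
Minterm coverage:
  m3 ⊆ -0011 [E]
  m4 ⊆ 0-100,001-0
  m6 ⊆ 001-0 [E]
  m12 ⊆ -1100,0-100
  m15 ⊆ 01111 [E]
  m18 ⊆ 1001- [E]
  m19 ⊆ -0011,1-011,10-11,1001-
  m23 ⊆ 10-11,101-1
  m25 ⊆ 11-01,110-1
  m27 ⊆ 1-011,110-1
  m28 ⊆ -1100,1110-
E = {-0011, 001-0, 01111, 1001-}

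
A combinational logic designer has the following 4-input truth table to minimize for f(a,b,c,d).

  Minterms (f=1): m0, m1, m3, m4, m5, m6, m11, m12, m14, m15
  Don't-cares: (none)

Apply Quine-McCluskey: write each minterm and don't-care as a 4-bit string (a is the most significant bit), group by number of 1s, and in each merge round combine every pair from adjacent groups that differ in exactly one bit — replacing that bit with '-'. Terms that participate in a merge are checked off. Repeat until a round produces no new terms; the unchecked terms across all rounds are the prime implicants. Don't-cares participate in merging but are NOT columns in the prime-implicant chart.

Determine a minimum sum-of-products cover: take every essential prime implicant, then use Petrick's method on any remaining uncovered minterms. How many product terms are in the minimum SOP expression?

size-2^0 implicants → 0000(✓)  0001(✓)  0011(✓)  0100(✓)  0101(✓)  0110(✓)  1011(✓)  1100(✓)  1110(✓)  1111(✓)
size-2^1 implicants → -011  -100(✓)  -110(✓)  0-00(✓)  0-01(✓)  00-1  000-(✓)  01-0(✓)  010-(✓)  1-11  11-0(✓)  111-
size-2^2 implicants → -1-0  0-0-
Unchecked terms (primes): -011, -1-0, 0-0-, 00-1, 1-11, 111-
Minterm coverage:
  m0 ⊆ 0-0- [E]
  m1 ⊆ 0-0-,00-1
  m3 ⊆ -011,00-1
  m4 ⊆ -1-0,0-0-
  m5 ⊆ 0-0- [E]
  m6 ⊆ -1-0 [E]
  m11 ⊆ -011,1-11
  m12 ⊆ -1-0 [E]
  m14 ⊆ -1-0,111-
  m15 ⊆ 1-11,111-
E = {-1-0, 0-0-}
Petrick residual → -011, 1-11
Cover = b'cd + bd' + a'c' + acd  |cover|=4

4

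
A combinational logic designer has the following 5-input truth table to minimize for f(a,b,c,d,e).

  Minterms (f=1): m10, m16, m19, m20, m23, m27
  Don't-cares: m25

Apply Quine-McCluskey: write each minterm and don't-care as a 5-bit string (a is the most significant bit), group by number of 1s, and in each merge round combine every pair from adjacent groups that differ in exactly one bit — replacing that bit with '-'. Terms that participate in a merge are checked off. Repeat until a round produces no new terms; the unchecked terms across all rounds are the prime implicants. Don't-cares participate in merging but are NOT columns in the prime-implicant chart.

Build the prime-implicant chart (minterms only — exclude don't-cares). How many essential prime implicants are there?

size-2^0 implicants → 01010  10000(✓)  10011(✓)  10100(✓)  10111(✓)  11001(✓)  11011(✓)
size-2^1 implicants → 1-011  10-00  10-11  110-1
Unchecked terms (primes): 01010, 1-011, 10-00, 10-11, 110-1
Minterm coverage:
  m10 ⊆ 01010 [E]
  m16 ⊆ 10-00 [E]
  m19 ⊆ 1-011,10-11
  m20 ⊆ 10-00 [E]
  m23 ⊆ 10-11 [E]
  m27 ⊆ 1-011,110-1
E = {01010, 10-00, 10-11}

3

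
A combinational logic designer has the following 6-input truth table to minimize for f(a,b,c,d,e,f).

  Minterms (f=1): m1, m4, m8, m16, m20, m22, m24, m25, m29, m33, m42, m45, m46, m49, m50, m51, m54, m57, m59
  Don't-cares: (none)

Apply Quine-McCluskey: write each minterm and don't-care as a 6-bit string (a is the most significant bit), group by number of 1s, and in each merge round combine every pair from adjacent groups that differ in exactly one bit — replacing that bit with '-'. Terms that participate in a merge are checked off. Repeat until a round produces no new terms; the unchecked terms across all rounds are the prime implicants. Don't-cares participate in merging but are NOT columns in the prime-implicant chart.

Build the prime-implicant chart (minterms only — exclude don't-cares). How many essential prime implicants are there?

7

Round 0: 000001✓ 000100✓ 001000✓ 010000✓ 010100✓ 010110✓ 011000✓ 011001✓ 011101✓ 100001✓ 101010✓ 101101 101110✓ 110001✓ 110010✓ 110011✓ 110110✓ 111001✓ 111011✓
Round 1: -00001 -10110 -11001 0-0100 0-1000 01-000 010-00 0101-0 011-01 01100- 1-0001 101-10 11-001✓ 11-011✓ 110-10 1100-1✓ 11001- 1110-1✓
Round 2: 11-0-1
PIs = {-00001, -10110, -11001, 0-0100, 0-1000, 01-000, 010-00, 0101-0, 011-01, 01100-, 1-0001, 101-10, 101101, 11-0-1, 110-10, 11001-}
Coverage chart:
  m1: -00001 ←essential
  m4: 0-0100 ←essential
  m8: 0-1000 ←essential
  m16: 01-000,010-00
  m20: 0-0100,010-00,0101-0
  m22: -10110,0101-0
  m24: 0-1000,01-000,01100-
  m25: -11001,011-01,01100-
  m29: 011-01 ←essential
  m33: -00001,1-0001
  m42: 101-10 ←essential
  m45: 101101 ←essential
  m46: 101-10 ←essential
  m49: 1-0001,11-0-1
  m50: 110-10,11001-
  m51: 11-0-1,11001-
  m54: -10110,110-10
  m57: -11001,11-0-1
  m59: 11-0-1 ←essential
Essential: -00001, 0-0100, 0-1000, 011-01, 101-10, 101101, 11-0-1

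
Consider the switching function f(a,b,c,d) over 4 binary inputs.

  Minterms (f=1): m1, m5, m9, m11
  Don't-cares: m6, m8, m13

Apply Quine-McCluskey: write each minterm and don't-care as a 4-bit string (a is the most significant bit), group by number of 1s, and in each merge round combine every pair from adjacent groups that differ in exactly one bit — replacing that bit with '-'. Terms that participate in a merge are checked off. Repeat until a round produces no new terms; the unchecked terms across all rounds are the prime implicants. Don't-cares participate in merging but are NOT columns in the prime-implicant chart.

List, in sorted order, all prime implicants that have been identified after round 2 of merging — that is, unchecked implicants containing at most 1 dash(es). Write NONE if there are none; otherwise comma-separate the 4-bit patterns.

0110, 10-1, 100-

Round 0: 0001✓ 0101✓ 0110 1000✓ 1001✓ 1011✓ 1101✓
Round 1: -001✓ -101✓ 0-01✓ 1-01✓ 10-1 100-
Round 2: --01
PIs = {--01, 0110, 10-1, 100-}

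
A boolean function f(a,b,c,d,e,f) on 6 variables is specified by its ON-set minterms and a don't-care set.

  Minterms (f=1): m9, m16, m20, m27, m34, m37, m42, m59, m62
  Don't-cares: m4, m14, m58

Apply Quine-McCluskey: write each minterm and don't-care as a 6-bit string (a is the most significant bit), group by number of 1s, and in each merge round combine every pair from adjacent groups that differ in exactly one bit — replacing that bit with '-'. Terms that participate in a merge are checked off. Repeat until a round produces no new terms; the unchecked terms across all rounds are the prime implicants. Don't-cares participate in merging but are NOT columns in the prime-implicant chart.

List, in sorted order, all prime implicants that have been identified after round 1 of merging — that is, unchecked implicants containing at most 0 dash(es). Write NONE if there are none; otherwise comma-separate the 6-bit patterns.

001001, 001110, 100101

Round 0: 000100✓ 001001 001110 010000✓ 010100✓ 011011✓ 100010✓ 100101 101010✓ 111010✓ 111011✓ 111110✓
Round 1: -11011 0-0100 010-00 1-1010 10-010 111-10 11101-
PIs = {-11011, 0-0100, 001001, 001110, 010-00, 1-1010, 10-010, 100101, 111-10, 11101-}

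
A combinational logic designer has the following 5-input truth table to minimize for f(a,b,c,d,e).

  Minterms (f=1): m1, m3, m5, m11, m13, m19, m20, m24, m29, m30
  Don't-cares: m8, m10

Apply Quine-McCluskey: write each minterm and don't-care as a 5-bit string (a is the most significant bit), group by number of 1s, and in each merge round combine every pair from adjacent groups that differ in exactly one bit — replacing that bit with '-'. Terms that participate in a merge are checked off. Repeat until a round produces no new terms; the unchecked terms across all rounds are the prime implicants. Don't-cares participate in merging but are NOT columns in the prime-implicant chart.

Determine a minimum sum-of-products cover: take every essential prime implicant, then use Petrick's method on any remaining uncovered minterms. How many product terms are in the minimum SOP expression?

Round 0: 00001✓ 00011✓ 00101✓ 01000✓ 01010✓ 01011✓ 01101✓ 10011✓ 10100 11000✓ 11101✓ 11110
Round 1: -0011 -1000 -1101 0-011 0-101 00-01 000-1 010-0 0101-
PIs = {-0011, -1000, -1101, 0-011, 0-101, 00-01, 000-1, 010-0, 0101-, 10100, 11110}
Coverage chart:
  m1: 00-01,000-1
  m3: -0011,0-011,000-1
  m5: 0-101,00-01
  m11: 0-011,0101-
  m13: -1101,0-101
  m19: -0011 ←essential
  m20: 10100 ←essential
  m24: -1000 ←essential
  m29: -1101 ←essential
  m30: 11110 ←essential
Essential: -0011, -1000, -1101, 10100, 11110
Petrick residual → 0-011, 00-01
Min cover (7 terms): b'c'de + bc'd'e' + bcd'e + a'c'de + a'b'd'e + ab'cd'e' + abcde'

7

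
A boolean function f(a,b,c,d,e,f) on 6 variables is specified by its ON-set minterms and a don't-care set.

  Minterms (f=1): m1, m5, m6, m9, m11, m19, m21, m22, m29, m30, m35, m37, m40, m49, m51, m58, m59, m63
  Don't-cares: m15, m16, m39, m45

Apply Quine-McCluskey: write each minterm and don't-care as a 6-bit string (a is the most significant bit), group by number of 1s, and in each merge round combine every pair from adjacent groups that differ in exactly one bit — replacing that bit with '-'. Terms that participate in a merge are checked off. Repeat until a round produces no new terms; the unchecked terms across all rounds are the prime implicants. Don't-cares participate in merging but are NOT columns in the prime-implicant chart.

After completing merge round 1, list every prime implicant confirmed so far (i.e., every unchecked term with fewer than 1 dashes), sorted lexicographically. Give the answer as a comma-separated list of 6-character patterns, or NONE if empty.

010000, 101000

Round 0: 000001✓ 000101✓ 000110✓ 001001✓ 001011✓ 001111✓ 010000 010011✓ 010101✓ 010110✓ 011101✓ 011110✓ 100011✓ 100101✓ 100111✓ 101000 101101✓ 110001✓ 110011✓ 111010✓ 111011✓ 111111✓
Round 1: -00101 -10011 0-0101 0-0110 00-001 000-01 001-11 0010-1 01-101 01-110 1-0011 10-101 100-11 1001-1 11-011 1100-1 111-11 11101-
PIs = {-00101, -10011, 0-0101, 0-0110, 00-001, 000-01, 001-11, 0010-1, 01-101, 01-110, 010000, 1-0011, 10-101, 100-11, 1001-1, 101000, 11-011, 1100-1, 111-11, 11101-}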